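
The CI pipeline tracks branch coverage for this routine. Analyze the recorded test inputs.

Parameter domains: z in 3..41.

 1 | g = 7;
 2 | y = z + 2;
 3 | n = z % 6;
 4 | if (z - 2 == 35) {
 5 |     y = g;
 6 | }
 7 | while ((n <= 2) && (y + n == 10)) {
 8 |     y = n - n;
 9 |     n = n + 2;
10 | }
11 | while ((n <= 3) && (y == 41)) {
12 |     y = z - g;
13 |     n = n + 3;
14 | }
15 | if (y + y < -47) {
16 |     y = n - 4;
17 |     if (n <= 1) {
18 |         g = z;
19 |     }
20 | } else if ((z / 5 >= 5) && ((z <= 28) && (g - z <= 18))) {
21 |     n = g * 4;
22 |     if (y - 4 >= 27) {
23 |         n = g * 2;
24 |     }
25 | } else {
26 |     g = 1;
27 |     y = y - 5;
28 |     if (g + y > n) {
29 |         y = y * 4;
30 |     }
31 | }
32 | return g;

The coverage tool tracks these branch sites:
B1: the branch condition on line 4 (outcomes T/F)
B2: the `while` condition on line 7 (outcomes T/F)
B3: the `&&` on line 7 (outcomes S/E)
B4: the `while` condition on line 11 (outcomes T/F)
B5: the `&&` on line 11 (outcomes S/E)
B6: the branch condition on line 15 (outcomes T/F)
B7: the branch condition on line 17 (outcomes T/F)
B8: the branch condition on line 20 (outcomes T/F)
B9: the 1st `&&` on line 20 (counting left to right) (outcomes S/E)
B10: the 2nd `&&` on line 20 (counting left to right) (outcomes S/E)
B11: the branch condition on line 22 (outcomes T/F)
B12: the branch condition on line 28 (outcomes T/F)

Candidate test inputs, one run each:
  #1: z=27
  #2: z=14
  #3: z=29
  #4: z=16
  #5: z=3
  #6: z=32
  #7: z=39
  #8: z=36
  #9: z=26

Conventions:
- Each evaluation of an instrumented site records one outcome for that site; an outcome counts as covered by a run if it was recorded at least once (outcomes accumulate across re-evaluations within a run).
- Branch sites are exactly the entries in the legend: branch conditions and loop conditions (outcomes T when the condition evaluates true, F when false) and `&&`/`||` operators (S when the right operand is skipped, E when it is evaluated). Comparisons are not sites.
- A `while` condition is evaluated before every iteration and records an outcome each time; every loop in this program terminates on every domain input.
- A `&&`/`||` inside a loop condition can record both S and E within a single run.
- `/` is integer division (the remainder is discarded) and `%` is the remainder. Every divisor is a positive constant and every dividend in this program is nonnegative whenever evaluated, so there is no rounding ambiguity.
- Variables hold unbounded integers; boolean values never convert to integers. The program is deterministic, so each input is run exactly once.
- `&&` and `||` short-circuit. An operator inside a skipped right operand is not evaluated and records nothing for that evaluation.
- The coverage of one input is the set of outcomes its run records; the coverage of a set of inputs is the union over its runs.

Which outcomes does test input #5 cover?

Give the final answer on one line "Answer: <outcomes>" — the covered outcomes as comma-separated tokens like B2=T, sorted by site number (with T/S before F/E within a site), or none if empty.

Simulating input #5 (z=3) step by step:
  B1->F, B3->S, B2->F, B5->E, B4->F, B6->F, B9->S, B8->F, B12->F
distinct outcomes covered: B1=F, B2=F, B3=S, B4=F, B5=E, B6=F, B8=F, B9=S, B12=F

Answer: B1=F, B2=F, B3=S, B4=F, B5=E, B6=F, B8=F, B9=S, B12=F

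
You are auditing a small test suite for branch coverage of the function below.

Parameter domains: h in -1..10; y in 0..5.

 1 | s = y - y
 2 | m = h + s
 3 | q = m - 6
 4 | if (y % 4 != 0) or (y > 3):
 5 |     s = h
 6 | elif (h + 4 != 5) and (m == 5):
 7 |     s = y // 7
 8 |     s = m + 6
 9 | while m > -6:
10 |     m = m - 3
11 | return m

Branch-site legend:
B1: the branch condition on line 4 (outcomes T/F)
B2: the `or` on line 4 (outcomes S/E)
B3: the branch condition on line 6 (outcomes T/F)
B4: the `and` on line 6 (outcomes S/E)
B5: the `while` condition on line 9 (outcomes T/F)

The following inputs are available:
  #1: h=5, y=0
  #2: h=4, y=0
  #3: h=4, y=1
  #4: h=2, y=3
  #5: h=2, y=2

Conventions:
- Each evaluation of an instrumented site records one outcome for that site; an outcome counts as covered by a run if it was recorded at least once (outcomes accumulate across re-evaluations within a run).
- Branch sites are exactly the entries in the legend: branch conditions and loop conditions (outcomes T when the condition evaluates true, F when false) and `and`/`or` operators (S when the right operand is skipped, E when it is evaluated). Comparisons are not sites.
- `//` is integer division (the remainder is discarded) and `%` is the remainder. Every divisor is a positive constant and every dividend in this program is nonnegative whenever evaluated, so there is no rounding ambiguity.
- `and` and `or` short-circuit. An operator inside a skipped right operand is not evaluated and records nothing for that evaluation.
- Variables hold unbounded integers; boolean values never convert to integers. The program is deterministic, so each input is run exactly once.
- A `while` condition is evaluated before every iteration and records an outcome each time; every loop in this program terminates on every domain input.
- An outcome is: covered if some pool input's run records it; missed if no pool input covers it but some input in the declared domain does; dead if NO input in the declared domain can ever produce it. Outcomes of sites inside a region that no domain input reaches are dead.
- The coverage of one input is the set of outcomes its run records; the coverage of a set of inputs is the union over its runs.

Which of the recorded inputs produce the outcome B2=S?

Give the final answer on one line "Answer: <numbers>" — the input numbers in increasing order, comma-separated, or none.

input #1 (h=5, y=0): does not produce B2=S
input #2 (h=4, y=0): does not produce B2=S
input #3 (h=4, y=1): produces B2=S
input #4 (h=2, y=3): produces B2=S
input #5 (h=2, y=2): produces B2=S

Answer: 3, 4, 5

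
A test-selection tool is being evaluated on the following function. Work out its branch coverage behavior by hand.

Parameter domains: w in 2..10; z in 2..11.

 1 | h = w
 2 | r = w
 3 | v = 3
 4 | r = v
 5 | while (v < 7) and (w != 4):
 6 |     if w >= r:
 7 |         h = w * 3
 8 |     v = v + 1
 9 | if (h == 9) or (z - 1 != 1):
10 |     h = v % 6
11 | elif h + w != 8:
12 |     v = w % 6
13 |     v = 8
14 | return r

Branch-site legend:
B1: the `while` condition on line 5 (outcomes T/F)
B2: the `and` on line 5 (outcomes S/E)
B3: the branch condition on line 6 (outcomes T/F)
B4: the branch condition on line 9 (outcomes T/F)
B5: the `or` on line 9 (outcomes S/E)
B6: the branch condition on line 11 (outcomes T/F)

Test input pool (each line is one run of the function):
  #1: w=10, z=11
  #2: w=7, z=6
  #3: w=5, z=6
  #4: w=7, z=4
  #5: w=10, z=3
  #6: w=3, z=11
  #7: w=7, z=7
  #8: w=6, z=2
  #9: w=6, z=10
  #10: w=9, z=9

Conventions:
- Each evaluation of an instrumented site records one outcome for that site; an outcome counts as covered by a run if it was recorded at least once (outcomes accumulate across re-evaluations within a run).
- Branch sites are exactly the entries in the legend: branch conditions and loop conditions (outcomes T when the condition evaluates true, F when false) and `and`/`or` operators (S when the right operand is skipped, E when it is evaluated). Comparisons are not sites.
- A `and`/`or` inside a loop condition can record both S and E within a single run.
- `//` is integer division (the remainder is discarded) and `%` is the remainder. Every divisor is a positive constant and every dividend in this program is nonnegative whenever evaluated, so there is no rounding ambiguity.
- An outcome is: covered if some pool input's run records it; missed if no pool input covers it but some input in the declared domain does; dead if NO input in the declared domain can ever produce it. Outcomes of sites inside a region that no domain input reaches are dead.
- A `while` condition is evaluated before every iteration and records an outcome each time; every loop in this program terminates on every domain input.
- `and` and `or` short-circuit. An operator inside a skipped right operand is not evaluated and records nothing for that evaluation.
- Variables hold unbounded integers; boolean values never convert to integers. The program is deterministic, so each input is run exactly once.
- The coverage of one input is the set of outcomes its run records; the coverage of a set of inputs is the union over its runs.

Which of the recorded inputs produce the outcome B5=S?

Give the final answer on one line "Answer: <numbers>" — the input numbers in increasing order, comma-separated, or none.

input #1 (w=10, z=11): does not produce B5=S
input #2 (w=7, z=6): does not produce B5=S
input #3 (w=5, z=6): does not produce B5=S
input #4 (w=7, z=4): does not produce B5=S
input #5 (w=10, z=3): does not produce B5=S
input #6 (w=3, z=11): produces B5=S
input #7 (w=7, z=7): does not produce B5=S
input #8 (w=6, z=2): does not produce B5=S
input #9 (w=6, z=10): does not produce B5=S
input #10 (w=9, z=9): does not produce B5=S

Answer: 6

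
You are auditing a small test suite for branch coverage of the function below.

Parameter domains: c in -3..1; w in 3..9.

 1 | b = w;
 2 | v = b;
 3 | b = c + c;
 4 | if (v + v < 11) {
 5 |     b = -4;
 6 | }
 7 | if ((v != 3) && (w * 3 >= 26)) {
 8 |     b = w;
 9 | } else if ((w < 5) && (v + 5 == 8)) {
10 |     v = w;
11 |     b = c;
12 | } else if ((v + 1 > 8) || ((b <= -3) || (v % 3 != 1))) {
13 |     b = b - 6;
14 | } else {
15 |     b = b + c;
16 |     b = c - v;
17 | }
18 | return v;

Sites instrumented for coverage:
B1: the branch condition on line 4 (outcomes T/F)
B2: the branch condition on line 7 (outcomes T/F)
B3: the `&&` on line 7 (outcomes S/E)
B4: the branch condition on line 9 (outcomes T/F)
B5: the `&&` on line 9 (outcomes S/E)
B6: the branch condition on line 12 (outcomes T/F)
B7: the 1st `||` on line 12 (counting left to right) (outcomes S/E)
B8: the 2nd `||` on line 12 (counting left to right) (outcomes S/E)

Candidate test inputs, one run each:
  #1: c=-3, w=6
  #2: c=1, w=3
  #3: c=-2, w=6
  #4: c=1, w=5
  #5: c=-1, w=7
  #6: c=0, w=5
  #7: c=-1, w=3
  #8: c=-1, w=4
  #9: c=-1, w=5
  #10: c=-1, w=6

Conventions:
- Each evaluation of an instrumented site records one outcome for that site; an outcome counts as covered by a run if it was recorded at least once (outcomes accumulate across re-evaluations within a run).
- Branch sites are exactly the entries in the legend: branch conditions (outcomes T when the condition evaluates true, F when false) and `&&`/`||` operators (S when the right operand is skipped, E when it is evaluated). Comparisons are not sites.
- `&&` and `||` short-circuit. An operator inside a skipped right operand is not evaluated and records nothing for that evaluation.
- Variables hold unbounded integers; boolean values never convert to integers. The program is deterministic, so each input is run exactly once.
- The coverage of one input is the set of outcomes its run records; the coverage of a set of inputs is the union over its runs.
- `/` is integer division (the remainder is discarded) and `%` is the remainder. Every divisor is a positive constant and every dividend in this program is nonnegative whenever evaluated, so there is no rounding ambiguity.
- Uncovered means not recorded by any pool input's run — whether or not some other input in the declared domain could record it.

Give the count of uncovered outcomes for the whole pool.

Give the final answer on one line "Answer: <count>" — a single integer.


run #1 (c=-3, w=6) runs B1->F, B3->E, B2->F, B5->S, B4->F, B7->E, B8->S, B6->T; records B1=F, B2=F, B3=E, B4=F, B5=S, B6=T, B7=E, B8=S
run #2 (c=1, w=3) runs B1->T, B3->S, B2->F, B5->E, B4->T; records B1=T, B2=F, B3=S, B4=T, B5=E
run #3 (c=-2, w=6) runs B1->F, B3->E, B2->F, B5->S, B4->F, B7->E, B8->S, B6->T; records B1=F, B2=F, B3=E, B4=F, B5=S, B6=T, B7=E, B8=S
run #4 (c=1, w=5) runs B1->T, B3->E, B2->F, B5->S, B4->F, B7->E, B8->S, B6->T; records B1=T, B2=F, B3=E, B4=F, B5=S, B6=T, B7=E, B8=S
run #5 (c=-1, w=7) runs B1->F, B3->E, B2->F, B5->S, B4->F, B7->E, B8->E, B6->F; records B1=F, B2=F, B3=E, B4=F, B5=S, B6=F, B7=E, B8=E
run #6 (c=0, w=5) runs B1->T, B3->E, B2->F, B5->S, B4->F, B7->E, B8->S, B6->T; records B1=T, B2=F, B3=E, B4=F, B5=S, B6=T, B7=E, B8=S
run #7 (c=-1, w=3) runs B1->T, B3->S, B2->F, B5->E, B4->T; records B1=T, B2=F, B3=S, B4=T, B5=E
run #8 (c=-1, w=4) runs B1->T, B3->E, B2->F, B5->E, B4->F, B7->E, B8->S, B6->T; records B1=T, B2=F, B3=E, B4=F, B5=E, B6=T, B7=E, B8=S
run #9 (c=-1, w=5) runs B1->T, B3->E, B2->F, B5->S, B4->F, B7->E, B8->S, B6->T; records B1=T, B2=F, B3=E, B4=F, B5=S, B6=T, B7=E, B8=S
run #10 (c=-1, w=6) runs B1->F, B3->E, B2->F, B5->S, B4->F, B7->E, B8->E, B6->T; records B1=F, B2=F, B3=E, B4=F, B5=S, B6=T, B7=E, B8=E
union over the pool: B1=T, B1=F, B2=F, B3=S, B3=E, B4=T, B4=F, B5=S, B5=E, B6=T, B6=F, B7=E, B8=S, B8=E
uncovered (2 of 16): B2=T, B7=S
Answer: 2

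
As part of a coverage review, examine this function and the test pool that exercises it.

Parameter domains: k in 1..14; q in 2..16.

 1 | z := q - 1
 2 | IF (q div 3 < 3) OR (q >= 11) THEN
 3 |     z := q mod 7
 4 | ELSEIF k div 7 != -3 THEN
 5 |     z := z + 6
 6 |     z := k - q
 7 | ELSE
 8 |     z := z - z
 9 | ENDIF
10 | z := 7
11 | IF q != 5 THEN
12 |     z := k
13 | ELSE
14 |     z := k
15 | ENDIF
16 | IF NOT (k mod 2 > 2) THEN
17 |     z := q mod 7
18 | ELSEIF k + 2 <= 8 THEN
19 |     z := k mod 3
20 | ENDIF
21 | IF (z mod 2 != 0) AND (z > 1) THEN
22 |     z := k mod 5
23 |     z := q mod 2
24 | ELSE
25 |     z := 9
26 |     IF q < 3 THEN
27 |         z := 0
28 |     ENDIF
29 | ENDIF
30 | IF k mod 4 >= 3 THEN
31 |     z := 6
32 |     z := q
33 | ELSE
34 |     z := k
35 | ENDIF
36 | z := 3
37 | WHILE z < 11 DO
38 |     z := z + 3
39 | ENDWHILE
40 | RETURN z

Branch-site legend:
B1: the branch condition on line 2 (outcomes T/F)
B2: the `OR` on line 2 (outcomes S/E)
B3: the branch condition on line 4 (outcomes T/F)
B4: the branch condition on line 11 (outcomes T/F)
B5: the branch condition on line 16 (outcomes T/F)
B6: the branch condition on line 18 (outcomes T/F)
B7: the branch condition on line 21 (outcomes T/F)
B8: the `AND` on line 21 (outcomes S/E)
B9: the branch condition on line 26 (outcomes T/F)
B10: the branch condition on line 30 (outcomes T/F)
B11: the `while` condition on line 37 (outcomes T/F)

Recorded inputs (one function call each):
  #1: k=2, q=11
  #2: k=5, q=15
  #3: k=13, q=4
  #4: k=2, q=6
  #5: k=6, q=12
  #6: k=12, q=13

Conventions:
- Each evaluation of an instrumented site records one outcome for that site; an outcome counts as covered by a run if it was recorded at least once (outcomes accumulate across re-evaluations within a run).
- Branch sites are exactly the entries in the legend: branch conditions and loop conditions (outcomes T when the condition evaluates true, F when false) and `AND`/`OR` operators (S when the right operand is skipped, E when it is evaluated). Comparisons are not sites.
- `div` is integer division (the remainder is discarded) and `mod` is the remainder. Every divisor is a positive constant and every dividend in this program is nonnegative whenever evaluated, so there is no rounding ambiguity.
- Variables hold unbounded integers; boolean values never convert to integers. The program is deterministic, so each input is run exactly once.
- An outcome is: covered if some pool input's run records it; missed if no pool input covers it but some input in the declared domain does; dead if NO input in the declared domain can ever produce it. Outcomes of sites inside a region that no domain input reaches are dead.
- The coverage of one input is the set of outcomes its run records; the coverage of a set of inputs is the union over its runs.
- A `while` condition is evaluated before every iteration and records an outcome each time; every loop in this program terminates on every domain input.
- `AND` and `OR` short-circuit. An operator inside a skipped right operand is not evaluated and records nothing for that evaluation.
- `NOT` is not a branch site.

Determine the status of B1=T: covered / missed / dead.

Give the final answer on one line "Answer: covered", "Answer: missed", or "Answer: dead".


B1=T is recorded by pool input(s) 1, 2, 3, 4, 5, 6 -> covered
Answer: covered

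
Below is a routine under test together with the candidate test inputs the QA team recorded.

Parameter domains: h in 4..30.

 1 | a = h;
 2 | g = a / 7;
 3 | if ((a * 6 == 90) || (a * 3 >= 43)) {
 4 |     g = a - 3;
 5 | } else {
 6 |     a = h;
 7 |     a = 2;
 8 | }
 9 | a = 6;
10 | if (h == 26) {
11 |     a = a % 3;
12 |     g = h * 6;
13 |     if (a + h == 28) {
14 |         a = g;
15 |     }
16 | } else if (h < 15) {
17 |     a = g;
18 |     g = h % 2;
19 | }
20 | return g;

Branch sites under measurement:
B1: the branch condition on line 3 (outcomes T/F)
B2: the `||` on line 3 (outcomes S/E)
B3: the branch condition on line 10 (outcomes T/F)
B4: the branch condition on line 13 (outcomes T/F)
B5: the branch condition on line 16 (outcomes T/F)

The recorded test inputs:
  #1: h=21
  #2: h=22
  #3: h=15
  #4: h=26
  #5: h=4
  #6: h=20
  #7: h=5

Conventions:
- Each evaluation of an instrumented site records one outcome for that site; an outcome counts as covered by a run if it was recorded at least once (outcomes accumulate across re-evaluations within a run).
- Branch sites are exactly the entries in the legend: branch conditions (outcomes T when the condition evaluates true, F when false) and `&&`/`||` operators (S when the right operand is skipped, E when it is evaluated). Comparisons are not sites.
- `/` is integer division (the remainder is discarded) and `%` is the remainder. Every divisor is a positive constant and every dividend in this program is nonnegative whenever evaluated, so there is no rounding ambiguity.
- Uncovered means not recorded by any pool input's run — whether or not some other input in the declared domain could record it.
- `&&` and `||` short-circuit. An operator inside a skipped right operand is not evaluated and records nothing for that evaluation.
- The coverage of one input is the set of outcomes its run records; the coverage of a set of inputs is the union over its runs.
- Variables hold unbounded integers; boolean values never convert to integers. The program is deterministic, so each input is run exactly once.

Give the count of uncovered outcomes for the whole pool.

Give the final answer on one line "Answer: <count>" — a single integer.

input #1, h=21: events B2->E, B1->T, B3->F, B5->F; outcomes B1=T, B2=E, B3=F, B5=F
input #2, h=22: events B2->E, B1->T, B3->F, B5->F; outcomes B1=T, B2=E, B3=F, B5=F
input #3, h=15: events B2->S, B1->T, B3->F, B5->F; outcomes B1=T, B2=S, B3=F, B5=F
input #4, h=26: events B2->E, B1->T, B3->T, B4->F; outcomes B1=T, B2=E, B3=T, B4=F
input #5, h=4: events B2->E, B1->F, B3->F, B5->T; outcomes B1=F, B2=E, B3=F, B5=T
input #6, h=20: events B2->E, B1->T, B3->F, B5->F; outcomes B1=T, B2=E, B3=F, B5=F
input #7, h=5: events B2->E, B1->F, B3->F, B5->T; outcomes B1=F, B2=E, B3=F, B5=T
union over the pool: B1=T, B1=F, B2=S, B2=E, B3=T, B3=F, B4=F, B5=T, B5=F
uncovered (1 of 10): B4=T

Answer: 1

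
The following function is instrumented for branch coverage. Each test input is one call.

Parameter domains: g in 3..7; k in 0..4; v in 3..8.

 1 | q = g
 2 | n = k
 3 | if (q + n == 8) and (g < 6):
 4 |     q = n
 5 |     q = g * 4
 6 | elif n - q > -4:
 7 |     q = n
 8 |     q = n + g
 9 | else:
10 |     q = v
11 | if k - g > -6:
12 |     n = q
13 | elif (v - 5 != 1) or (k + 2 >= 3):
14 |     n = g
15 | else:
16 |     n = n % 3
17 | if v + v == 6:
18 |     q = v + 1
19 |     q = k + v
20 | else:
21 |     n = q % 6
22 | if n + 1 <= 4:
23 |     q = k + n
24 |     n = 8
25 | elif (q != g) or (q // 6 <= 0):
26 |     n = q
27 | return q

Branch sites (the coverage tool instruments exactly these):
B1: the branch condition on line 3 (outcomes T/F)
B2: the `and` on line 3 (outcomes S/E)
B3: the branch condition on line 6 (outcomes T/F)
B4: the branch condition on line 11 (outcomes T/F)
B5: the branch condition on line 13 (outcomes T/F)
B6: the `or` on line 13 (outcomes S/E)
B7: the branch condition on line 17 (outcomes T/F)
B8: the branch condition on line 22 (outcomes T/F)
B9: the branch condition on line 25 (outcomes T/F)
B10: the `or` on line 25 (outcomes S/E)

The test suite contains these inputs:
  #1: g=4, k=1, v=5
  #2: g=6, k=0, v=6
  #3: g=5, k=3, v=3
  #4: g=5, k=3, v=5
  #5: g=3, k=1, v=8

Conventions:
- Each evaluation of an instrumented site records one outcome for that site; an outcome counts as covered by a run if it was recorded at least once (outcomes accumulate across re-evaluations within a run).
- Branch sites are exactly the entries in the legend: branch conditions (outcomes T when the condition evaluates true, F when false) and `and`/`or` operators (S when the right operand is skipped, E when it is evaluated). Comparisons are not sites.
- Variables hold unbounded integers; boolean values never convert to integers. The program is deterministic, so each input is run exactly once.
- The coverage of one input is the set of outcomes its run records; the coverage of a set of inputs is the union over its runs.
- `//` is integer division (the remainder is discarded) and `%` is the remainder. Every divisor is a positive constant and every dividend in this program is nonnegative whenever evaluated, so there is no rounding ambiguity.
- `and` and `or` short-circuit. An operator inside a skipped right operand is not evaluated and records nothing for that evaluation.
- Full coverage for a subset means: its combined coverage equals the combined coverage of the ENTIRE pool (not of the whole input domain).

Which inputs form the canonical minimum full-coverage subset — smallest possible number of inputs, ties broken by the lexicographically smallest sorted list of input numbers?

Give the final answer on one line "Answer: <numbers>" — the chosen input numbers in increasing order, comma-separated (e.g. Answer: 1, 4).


input #1, g=4, k=1, v=5: events B2->S, B1->F, B3->T, B4->T, B7->F, B8->F, B10->S, B9->T; outcomes B1=F, B2=S, B3=T, B4=T, B7=F, B8=F, B9=T, B10=S
input #2, g=6, k=0, v=6: events B2->S, B1->F, B3->F, B4->F, B6->E, B5->F, B7->F, B8->T; outcomes B1=F, B2=S, B3=F, B4=F, B5=F, B6=E, B7=F, B8=T
input #3, g=5, k=3, v=3: events B2->E, B1->T, B4->T, B7->T, B8->F, B10->S, B9->T; outcomes B1=T, B2=E, B4=T, B7=T, B8=F, B9=T, B10=S
input #4, g=5, k=3, v=5: events B2->E, B1->T, B4->T, B7->F, B8->T; outcomes B1=T, B2=E, B4=T, B7=F, B8=T
input #5, g=3, k=1, v=8: events B2->S, B1->F, B3->T, B4->T, B7->F, B8->F, B10->S, B9->T; outcomes B1=F, B2=S, B3=T, B4=T, B7=F, B8=F, B9=T, B10=S
union over all inputs: B1=T, B1=F, B2=S, B2=E, B3=T, B3=F, B4=T, B4=F, B5=F, B6=E, B7=T, B7=F, B8=T, B8=F, B9=T, B10=S (16 outcomes)
size 1 is not enough: best union over all size-1 subsets is 8/16
size 2 is not enough: best union over all size-2 subsets is 15/16
at size 3, {1, 2, 3} reaches all 16 outcomes; every lexicographically earlier size-3 subset fails
Answer: 1, 2, 3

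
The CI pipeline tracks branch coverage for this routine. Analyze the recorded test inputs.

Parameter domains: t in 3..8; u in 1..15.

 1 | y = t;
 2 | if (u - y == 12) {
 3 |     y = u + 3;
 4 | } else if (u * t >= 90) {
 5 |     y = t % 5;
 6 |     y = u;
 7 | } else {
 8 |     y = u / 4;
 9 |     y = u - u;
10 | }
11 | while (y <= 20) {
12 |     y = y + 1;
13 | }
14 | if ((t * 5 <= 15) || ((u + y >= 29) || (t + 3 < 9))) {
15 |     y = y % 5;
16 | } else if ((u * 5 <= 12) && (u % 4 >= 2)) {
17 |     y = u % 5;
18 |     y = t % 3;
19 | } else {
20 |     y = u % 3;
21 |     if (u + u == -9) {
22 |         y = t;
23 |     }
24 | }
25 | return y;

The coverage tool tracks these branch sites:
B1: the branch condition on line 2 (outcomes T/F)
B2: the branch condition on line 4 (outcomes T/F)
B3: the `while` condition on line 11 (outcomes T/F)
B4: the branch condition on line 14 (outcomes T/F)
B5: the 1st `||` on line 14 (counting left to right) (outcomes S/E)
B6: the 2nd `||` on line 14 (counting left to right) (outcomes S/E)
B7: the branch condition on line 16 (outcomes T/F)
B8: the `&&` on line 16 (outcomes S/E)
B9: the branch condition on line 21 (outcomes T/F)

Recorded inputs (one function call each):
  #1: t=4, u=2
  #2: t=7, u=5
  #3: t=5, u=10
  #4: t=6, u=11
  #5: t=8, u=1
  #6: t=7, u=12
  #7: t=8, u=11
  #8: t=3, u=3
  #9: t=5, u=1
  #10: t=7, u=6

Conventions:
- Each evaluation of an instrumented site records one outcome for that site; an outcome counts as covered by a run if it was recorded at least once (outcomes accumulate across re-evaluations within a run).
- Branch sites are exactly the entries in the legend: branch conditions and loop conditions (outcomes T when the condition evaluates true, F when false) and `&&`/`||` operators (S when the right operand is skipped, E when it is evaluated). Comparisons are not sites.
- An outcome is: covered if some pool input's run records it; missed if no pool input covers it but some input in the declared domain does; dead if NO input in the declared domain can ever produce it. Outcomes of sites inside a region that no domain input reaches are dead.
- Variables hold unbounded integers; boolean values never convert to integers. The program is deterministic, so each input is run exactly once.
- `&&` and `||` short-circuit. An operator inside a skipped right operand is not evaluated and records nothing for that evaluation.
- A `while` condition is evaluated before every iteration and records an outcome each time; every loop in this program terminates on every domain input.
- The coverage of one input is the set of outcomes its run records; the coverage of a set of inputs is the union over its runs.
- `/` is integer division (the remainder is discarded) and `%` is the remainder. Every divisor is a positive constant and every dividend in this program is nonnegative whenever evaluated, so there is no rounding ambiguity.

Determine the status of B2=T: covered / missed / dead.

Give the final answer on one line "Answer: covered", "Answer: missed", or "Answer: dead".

no pool input records B2=T
but domain input (t=6, u=15) does record it -> reachable, so missed

Answer: missed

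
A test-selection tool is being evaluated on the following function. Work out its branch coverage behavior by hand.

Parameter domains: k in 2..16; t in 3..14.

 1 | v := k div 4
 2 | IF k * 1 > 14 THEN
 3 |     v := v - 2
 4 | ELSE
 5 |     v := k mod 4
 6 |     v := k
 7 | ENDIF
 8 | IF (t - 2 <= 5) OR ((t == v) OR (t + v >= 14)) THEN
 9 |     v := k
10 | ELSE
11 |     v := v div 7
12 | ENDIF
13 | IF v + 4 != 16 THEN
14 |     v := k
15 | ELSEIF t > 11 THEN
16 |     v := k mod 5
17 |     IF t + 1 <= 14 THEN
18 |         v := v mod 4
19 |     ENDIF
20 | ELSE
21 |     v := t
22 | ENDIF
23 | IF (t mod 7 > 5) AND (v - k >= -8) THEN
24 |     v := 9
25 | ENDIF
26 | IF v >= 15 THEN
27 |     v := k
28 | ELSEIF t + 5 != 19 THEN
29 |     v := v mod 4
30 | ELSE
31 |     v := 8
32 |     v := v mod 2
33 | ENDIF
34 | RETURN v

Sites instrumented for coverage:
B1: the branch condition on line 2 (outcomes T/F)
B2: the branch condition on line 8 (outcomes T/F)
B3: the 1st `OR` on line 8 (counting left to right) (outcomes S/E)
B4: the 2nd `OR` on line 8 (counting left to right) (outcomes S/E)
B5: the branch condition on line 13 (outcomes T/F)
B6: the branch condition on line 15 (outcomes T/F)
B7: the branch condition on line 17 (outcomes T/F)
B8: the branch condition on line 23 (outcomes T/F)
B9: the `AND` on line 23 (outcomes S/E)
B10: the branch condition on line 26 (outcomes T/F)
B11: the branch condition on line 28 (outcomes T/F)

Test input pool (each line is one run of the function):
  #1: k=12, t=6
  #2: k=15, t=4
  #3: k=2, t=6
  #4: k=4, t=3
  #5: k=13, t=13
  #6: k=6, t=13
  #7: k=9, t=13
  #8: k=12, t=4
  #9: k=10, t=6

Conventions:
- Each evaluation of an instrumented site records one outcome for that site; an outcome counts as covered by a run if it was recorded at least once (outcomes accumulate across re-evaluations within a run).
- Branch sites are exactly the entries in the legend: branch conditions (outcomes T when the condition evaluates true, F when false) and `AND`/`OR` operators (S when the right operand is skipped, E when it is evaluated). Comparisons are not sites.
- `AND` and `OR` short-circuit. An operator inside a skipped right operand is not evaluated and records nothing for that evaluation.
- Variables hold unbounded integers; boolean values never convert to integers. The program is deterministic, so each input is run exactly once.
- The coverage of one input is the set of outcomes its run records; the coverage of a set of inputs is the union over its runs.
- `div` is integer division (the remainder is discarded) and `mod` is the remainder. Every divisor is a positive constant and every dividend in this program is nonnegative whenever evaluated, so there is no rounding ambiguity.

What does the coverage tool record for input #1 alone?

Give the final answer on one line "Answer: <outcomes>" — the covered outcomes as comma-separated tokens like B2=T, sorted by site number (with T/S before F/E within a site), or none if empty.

Running input #1 (k=12, t=6), event by event:
  B1->F, B3->S, B2->T, B5->F, B6->F, B9->E, B8->T, B10->F, B11->T
deduplicating events, the covered set is: B1=F, B2=T, B3=S, B5=F, B6=F, B8=T, B9=E, B10=F, B11=T

Answer: B1=F, B2=T, B3=S, B5=F, B6=F, B8=T, B9=E, B10=F, B11=T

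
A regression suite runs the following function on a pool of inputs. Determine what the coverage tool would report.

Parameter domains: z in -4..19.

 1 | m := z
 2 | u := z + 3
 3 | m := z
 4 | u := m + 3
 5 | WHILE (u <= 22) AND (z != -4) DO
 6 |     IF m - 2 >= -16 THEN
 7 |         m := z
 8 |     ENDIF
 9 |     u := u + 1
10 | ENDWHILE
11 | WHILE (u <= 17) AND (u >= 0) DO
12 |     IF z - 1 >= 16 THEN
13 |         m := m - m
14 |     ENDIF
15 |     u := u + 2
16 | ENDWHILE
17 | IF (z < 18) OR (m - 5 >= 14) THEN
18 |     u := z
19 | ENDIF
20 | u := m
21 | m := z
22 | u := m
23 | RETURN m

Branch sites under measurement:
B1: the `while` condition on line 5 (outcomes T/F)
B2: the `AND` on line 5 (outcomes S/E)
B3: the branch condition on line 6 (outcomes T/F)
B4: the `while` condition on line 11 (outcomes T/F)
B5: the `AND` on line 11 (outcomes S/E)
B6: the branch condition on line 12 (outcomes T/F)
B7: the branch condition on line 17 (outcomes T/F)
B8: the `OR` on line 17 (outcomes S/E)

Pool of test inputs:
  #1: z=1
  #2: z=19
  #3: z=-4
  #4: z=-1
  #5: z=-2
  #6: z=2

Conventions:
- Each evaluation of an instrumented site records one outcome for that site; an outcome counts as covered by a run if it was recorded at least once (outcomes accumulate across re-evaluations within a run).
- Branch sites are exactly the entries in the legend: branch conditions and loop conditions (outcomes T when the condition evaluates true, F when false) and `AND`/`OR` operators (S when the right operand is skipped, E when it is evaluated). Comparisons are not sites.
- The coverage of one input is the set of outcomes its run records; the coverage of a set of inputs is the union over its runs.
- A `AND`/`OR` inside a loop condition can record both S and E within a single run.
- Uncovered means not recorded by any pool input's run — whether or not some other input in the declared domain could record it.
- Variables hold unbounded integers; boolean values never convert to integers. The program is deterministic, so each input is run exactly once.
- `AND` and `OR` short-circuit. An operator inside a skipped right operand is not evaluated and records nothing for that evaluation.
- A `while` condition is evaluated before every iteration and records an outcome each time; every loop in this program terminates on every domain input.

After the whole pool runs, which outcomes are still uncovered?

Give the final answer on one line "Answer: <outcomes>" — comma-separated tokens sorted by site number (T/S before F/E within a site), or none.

#1 (z=1) -> covered: B1=T, B1=F, B2=S, B2=E, B3=T, B4=F, B5=S, B7=T, B8=S
#2 (z=19) -> covered: B1=T, B1=F, B2=S, B2=E, B3=T, B4=F, B5=S, B7=T, B8=E
#3 (z=-4) -> covered: B1=F, B2=E, B4=F, B5=E, B7=T, B8=S
#4 (z=-1) -> covered: B1=T, B1=F, B2=S, B2=E, B3=T, B4=F, B5=S, B7=T, B8=S
#5 (z=-2) -> covered: B1=T, B1=F, B2=S, B2=E, B3=T, B4=F, B5=S, B7=T, B8=S
#6 (z=2) -> covered: B1=T, B1=F, B2=S, B2=E, B3=T, B4=F, B5=S, B7=T, B8=S
union over the pool: B1=T, B1=F, B2=S, B2=E, B3=T, B4=F, B5=S, B5=E, B7=T, B8=S, B8=E
uncovered (5 of 16): B3=F, B4=T, B6=T, B6=F, B7=F

Answer: B3=F, B4=T, B6=T, B6=F, B7=F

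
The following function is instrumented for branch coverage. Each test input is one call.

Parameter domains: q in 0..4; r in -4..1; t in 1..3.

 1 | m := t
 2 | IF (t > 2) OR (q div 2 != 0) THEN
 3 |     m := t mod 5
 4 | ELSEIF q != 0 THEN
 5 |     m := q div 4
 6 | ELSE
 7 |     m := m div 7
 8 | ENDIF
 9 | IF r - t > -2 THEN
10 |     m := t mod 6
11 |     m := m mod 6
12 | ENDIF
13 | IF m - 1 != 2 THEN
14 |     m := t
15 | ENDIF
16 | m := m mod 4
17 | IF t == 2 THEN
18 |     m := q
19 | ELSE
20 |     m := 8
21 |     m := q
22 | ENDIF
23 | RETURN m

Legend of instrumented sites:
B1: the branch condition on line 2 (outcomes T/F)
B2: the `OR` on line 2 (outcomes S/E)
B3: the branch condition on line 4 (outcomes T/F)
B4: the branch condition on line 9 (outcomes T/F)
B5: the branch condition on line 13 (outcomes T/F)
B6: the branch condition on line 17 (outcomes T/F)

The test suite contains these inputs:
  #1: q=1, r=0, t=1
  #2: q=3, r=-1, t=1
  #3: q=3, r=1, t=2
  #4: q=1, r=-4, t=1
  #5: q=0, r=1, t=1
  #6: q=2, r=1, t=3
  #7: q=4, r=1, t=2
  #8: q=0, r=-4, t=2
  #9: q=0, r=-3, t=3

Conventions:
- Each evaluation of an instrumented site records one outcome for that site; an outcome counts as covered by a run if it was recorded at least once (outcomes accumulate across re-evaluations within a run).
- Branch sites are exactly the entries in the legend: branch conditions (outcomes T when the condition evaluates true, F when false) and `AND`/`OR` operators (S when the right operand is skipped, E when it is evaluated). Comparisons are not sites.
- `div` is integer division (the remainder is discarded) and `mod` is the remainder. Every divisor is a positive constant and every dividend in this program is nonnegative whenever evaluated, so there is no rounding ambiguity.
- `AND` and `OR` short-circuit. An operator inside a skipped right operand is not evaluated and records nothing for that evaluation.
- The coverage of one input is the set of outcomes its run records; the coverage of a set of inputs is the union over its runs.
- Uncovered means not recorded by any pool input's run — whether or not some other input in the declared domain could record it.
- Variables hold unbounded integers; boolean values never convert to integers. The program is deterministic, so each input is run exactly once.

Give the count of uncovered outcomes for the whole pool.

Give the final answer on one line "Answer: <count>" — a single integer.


input #1 (q=1, r=0, t=1): events B2->E, B1->F, B3->T, B4->T, B5->T, B6->F; covers B1=F, B2=E, B3=T, B4=T, B5=T, B6=F
input #2 (q=3, r=-1, t=1): events B2->E, B1->T, B4->F, B5->T, B6->F; covers B1=T, B2=E, B4=F, B5=T, B6=F
input #3 (q=3, r=1, t=2): events B2->E, B1->T, B4->T, B5->T, B6->T; covers B1=T, B2=E, B4=T, B5=T, B6=T
input #4 (q=1, r=-4, t=1): events B2->E, B1->F, B3->T, B4->F, B5->T, B6->F; covers B1=F, B2=E, B3=T, B4=F, B5=T, B6=F
input #5 (q=0, r=1, t=1): events B2->E, B1->F, B3->F, B4->T, B5->T, B6->F; covers B1=F, B2=E, B3=F, B4=T, B5=T, B6=F
input #6 (q=2, r=1, t=3): events B2->S, B1->T, B4->F, B5->F, B6->F; covers B1=T, B2=S, B4=F, B5=F, B6=F
input #7 (q=4, r=1, t=2): events B2->E, B1->T, B4->T, B5->T, B6->T; covers B1=T, B2=E, B4=T, B5=T, B6=T
input #8 (q=0, r=-4, t=2): events B2->E, B1->F, B3->F, B4->F, B5->T, B6->T; covers B1=F, B2=E, B3=F, B4=F, B5=T, B6=T
input #9 (q=0, r=-3, t=3): events B2->S, B1->T, B4->F, B5->F, B6->F; covers B1=T, B2=S, B4=F, B5=F, B6=F
union over the pool: B1=T, B1=F, B2=S, B2=E, B3=T, B3=F, B4=T, B4=F, B5=T, B5=F, B6=T, B6=F
uncovered (0 of 12): none
Answer: 0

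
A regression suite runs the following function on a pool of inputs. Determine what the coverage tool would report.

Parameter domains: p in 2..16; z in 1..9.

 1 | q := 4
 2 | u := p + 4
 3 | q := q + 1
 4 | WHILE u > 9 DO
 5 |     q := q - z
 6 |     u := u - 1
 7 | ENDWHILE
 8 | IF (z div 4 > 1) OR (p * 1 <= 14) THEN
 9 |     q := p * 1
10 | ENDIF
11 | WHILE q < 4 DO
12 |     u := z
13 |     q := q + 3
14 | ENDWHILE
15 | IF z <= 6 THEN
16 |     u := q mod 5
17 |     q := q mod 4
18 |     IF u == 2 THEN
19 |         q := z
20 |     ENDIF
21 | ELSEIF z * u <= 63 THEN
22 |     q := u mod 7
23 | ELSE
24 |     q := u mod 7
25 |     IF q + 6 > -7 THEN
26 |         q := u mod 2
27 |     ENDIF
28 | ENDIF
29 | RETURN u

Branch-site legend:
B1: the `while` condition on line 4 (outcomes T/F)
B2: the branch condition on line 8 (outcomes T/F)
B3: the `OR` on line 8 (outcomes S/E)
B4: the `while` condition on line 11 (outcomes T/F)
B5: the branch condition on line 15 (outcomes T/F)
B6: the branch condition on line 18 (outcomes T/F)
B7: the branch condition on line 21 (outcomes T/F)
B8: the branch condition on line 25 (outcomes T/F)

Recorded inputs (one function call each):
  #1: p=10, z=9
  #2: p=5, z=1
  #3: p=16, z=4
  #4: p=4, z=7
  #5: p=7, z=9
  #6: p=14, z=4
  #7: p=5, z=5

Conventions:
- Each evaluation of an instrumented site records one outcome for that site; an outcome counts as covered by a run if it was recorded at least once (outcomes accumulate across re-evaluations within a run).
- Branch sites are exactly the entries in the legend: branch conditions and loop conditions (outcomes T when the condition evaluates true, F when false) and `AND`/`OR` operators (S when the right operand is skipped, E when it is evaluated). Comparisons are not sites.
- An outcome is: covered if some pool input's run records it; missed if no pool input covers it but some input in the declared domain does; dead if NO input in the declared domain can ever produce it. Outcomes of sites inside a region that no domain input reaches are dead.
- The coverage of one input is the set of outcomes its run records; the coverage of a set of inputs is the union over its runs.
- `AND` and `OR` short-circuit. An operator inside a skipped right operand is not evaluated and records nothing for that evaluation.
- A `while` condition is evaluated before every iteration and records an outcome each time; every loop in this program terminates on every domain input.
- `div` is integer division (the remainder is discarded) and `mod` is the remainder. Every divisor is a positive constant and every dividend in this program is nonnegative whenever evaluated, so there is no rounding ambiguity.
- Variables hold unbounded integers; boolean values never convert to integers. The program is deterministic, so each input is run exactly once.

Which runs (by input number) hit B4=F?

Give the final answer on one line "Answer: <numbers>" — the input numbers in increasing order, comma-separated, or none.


input #1 (p=10, z=9): produces B4=F
input #2 (p=5, z=1): produces B4=F
input #3 (p=16, z=4): produces B4=F
input #4 (p=4, z=7): produces B4=F
input #5 (p=7, z=9): produces B4=F
input #6 (p=14, z=4): produces B4=F
input #7 (p=5, z=5): produces B4=F
Answer: 1, 2, 3, 4, 5, 6, 7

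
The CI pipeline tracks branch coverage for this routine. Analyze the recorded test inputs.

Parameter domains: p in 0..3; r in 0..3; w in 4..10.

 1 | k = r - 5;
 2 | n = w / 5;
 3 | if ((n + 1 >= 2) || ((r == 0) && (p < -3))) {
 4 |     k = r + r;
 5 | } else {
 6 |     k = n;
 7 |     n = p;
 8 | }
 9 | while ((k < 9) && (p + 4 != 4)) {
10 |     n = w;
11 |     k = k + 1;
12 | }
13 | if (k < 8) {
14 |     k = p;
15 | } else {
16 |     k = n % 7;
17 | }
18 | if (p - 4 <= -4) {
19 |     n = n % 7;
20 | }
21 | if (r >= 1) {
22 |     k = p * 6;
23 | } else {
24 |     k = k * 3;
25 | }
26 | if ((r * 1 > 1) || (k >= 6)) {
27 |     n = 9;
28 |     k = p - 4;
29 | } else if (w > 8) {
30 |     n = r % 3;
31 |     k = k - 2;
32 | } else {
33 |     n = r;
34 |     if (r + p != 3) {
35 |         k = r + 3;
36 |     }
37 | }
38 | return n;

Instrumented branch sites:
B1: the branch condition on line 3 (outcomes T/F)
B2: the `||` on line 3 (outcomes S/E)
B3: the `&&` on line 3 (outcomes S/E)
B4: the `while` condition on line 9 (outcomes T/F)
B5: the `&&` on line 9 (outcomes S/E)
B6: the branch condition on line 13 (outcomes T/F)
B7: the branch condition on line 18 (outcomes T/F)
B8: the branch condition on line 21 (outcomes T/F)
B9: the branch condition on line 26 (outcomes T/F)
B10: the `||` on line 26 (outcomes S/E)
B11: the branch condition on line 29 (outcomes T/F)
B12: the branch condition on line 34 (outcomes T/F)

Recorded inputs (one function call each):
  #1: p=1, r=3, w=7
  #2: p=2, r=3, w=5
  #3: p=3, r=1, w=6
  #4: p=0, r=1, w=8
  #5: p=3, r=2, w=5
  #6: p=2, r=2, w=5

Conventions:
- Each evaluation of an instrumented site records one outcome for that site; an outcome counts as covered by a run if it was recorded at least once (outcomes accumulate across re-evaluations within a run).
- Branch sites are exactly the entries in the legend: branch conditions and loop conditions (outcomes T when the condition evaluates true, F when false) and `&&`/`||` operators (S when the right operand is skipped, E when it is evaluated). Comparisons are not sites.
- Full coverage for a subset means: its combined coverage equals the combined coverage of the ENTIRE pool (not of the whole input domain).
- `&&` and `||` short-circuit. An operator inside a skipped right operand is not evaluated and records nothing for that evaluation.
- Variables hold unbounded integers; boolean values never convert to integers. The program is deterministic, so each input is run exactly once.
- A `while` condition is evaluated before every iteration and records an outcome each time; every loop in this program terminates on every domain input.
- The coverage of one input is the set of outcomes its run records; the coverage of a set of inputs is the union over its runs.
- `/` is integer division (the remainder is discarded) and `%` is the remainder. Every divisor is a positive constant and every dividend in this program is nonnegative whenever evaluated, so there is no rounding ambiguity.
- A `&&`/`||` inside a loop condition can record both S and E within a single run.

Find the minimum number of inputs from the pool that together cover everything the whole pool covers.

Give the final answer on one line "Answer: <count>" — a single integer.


#1 (p=1, r=3, w=7) -> B2->S, B1->T, B5->E, B4->T, B5->E, B4->T, B5->E, B4->T, B5->S, B4->F, B6->F, B7->F, B8->T, B10->S, ...; covered: B1=T, B2=S, B4=T, B4=F, B5=S, B5=E, B6=F, B7=F, B8=T, B9=T, B10=S
#2 (p=2, r=3, w=5) -> B2->S, B1->T, B5->E, B4->T, B5->E, B4->T, B5->E, B4->T, B5->S, B4->F, B6->F, B7->F, B8->T, B10->S, ...; covered: B1=T, B2=S, B4=T, B4=F, B5=S, B5=E, B6=F, B7=F, B8=T, B9=T, B10=S
#3 (p=3, r=1, w=6) -> B2->S, B1->T, B5->E, B4->T, B5->E, B4->T, B5->E, B4->T, B5->E, B4->T, B5->E, B4->T, B5->E, B4->T, ...; covered: B1=T, B2=S, B4=T, B4=F, B5=S, B5=E, B6=F, B7=F, B8=T, B9=T, B10=E
#4 (p=0, r=1, w=8) -> B2->S, B1->T, B5->E, B4->F, B6->T, B7->T, B8->T, B10->E, B9->F, B11->F, B12->T; covered: B1=T, B2=S, B4=F, B5=E, B6=T, B7=T, B8=T, B9=F, B10=E, B11=F, B12=T
#5 (p=3, r=2, w=5) -> B2->S, B1->T, B5->E, B4->T, B5->E, B4->T, B5->E, B4->T, B5->E, B4->T, B5->E, B4->T, B5->S, B4->F, ...; covered: B1=T, B2=S, B4=T, B4=F, B5=S, B5=E, B6=F, B7=F, B8=T, B9=T, B10=S
#6 (p=2, r=2, w=5) -> B2->S, B1->T, B5->E, B4->T, B5->E, B4->T, B5->E, B4->T, B5->E, B4->T, B5->E, B4->T, B5->S, B4->F, ...; covered: B1=T, B2=S, B4=T, B4=F, B5=S, B5=E, B6=F, B7=F, B8=T, B9=T, B10=S
union over all inputs: B1=T, B2=S, B4=T, B4=F, B5=S, B5=E, B6=T, B6=F, B7=T, B7=F, B8=T, B9=T, B9=F, B10=S, B10=E, B11=F, B12=T (17 outcomes)
size 1 is not enough: best union over all size-1 subsets is 11/17
inputs {1, 4} (size 2) cover everything; no size-2 subset with a lexicographically smaller index list covers all 17
Answer: 2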